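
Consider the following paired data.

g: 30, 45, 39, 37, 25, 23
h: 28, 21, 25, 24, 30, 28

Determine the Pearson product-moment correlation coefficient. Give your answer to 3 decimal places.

n = 6, Σg = 199, Σh = 156, Σg² = 6969, Σh² = 4110, Σgh = 5042
nΣgh − ΣgΣh = 30252 − 31044 = -792
nΣg² − (Σg)² = 41814 − 39601 = 2213; nΣh² − (Σh)² = 24660 − 24336 = 324
r = -792 / √(2213 × 324) = -792 / 846.7656 ≈ -0.935

-0.935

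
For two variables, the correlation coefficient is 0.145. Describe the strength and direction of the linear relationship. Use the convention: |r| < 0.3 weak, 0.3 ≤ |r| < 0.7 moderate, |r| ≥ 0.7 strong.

weak positive

r = 0.145 > 0 so the relationship is positive.
|r| = 0.145, which falls in the weak range.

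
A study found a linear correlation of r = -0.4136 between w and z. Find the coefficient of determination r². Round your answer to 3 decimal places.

r² = (-0.4136)² = 0.171

0.171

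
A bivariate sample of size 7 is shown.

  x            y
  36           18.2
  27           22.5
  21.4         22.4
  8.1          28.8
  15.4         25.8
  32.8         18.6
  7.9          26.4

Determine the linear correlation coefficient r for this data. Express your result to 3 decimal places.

-0.968

n = 7, Σx = 148.6, Σy = 162.7, Σx² = 3923.98, Σy² = 3877.25, Σxy = 3191.3
nΣxy − ΣxΣy = 22339.1 − 24177.22 = -1838.12
nΣx² − (Σx)² = 27467.86 − 22081.96 = 5385.9; nΣy² − (Σy)² = 27140.75 − 26471.29 = 669.46
r = -1838.12 / √(5385.9 × 669.46) = -1838.12 / 1898.8535 ≈ -0.968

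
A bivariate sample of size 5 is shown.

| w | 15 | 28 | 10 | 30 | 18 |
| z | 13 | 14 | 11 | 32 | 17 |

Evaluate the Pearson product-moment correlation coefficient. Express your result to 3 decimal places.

n = 5, Σw = 101, Σz = 87, Σw² = 2333, Σz² = 1799, Σwz = 1963
nΣwz − ΣwΣz = 9815 − 8787 = 1028
nΣw² − (Σw)² = 11665 − 10201 = 1464; nΣz² − (Σz)² = 8995 − 7569 = 1426
r = 1028 / √(1464 × 1426) = 1028 / 1444.8751 ≈ 0.711

0.711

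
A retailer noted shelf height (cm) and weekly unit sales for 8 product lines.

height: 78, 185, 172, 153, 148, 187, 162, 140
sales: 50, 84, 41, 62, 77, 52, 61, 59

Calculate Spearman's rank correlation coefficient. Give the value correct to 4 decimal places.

0.0952

Rank height: 1, 7, 6, 4, 3, 8, 5, 2
Rank sales: 2, 8, 1, 6, 7, 3, 5, 4
d = rank(height) − rank(sales): -1, -1, 5, -2, -4, 5, 0, -2; Σd² = 76
ρ = 1 − 6Σd² / [n(n²−1)] = 1 − 6×76 / (8×63) = 1 − 456/504 ≈ 0.0952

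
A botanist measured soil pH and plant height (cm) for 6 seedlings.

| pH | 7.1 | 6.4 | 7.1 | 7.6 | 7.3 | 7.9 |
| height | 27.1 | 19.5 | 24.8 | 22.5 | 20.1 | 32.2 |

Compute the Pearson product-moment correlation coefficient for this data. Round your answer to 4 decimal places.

0.6434

n = 6, Σx = 43.4, Σy = 146.2, Σx² = 315.24, Σy² = 3676.8, Σxy = 1065.4
nΣxy − ΣxΣy = 6392.4 − 6345.08 = 47.32
nΣx² − (Σx)² = 1891.44 − 1883.56 = 7.88; nΣy² − (Σy)² = 22060.8 − 21374.44 = 686.36
r = 47.32 / √(7.88 × 686.36) = 47.32 / 73.5426 ≈ 0.6434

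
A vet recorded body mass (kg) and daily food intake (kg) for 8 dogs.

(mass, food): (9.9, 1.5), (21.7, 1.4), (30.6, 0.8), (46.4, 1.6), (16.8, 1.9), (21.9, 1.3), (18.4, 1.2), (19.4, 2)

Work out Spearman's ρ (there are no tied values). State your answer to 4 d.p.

Rank mass: 1, 5, 7, 8, 2, 6, 3, 4
Rank food: 5, 4, 1, 6, 7, 3, 2, 8
d = rank(mass) − rank(food): -4, 1, 6, 2, -5, 3, 1, -4; Σd² = 108
ρ = 1 − 6Σd² / [n(n²−1)] = 1 − 6×108 / (8×63) = 1 − 648/504 ≈ -0.2857

-0.2857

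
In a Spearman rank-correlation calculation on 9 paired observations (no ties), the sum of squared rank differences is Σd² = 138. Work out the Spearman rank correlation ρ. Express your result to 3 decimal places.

-0.150

ρ = 1 − 6Σd² / [n(n²−1)] = 1 − 6×138 / (9×80)
  = 1 − 828/720 = 1 − 1.1500 ≈ -0.150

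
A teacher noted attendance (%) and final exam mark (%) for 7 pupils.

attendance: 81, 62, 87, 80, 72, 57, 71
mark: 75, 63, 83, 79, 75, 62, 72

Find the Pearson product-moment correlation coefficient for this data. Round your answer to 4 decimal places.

0.9627

n = 7, Σx = 510, Σy = 509, Σx² = 37848, Σy² = 37377, Σxy = 37568
nΣxy − ΣxΣy = 262976 − 259590 = 3386
nΣx² − (Σx)² = 264936 − 260100 = 4836; nΣy² − (Σy)² = 261639 − 259081 = 2558
r = 3386 / √(4836 × 2558) = 3386 / 3517.1705 ≈ 0.9627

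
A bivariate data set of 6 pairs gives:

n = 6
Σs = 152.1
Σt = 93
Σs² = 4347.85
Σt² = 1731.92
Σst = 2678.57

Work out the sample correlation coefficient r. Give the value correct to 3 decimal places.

0.849

r = (nΣst − ΣsΣt) / √[(nΣs² − (Σs)²)(nΣt² − (Σt)²)]
Numerator: 6×2678.57 − 152.1×93 = 1926.12
Denominator: √[(26087.1 − 23134.41)(10391.52 − 8649)] = √[2952.69 × 1742.52] = 2268.2860
r = 1926.12 / 2268.2860 ≈ 0.849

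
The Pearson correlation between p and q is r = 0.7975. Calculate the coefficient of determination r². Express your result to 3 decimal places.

0.636

r² = (0.7975)² = 0.636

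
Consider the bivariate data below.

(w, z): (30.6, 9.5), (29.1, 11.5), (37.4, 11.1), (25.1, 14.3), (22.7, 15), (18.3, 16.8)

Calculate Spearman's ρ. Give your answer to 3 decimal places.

Rank w: 5, 4, 6, 3, 2, 1
Rank z: 1, 3, 2, 4, 5, 6
d = rank(w) − rank(z): 4, 1, 4, -1, -3, -5; Σd² = 68
ρ = 1 − 6Σd² / [n(n²−1)] = 1 − 6×68 / (6×35) = 1 − 408/210 ≈ -0.943

-0.943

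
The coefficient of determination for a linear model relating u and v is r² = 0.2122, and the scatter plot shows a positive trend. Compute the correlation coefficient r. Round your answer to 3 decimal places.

|r| = √0.2122 = 0.461
The association is positive, so r = 0.461.

0.461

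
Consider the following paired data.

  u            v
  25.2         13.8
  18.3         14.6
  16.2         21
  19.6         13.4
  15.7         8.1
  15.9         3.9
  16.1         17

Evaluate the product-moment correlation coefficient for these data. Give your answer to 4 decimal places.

0.1305

n = 7, Σu = 127, Σv = 91.8, Σu² = 2375.04, Σv² = 1393.98, Σuv = 1680.66
nΣuv − ΣuΣv = 11764.62 − 11658.6 = 106.02
nΣu² − (Σu)² = 16625.28 − 16129 = 496.28; nΣv² − (Σv)² = 9757.86 − 8427.24 = 1330.62
r = 106.02 / √(496.28 × 1330.62) = 106.02 / 812.6254 ≈ 0.1305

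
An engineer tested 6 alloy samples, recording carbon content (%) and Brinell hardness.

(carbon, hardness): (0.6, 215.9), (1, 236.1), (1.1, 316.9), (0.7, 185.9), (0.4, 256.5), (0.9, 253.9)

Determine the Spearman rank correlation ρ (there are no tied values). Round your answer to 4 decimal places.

Rank carbon: 2, 5, 6, 3, 1, 4
Rank hardness: 2, 3, 6, 1, 5, 4
d = rank(carbon) − rank(hardness): 0, 2, 0, 2, -4, 0; Σd² = 24
ρ = 1 − 6Σd² / [n(n²−1)] = 1 − 6×24 / (6×35) = 1 − 144/210 ≈ 0.3143

0.3143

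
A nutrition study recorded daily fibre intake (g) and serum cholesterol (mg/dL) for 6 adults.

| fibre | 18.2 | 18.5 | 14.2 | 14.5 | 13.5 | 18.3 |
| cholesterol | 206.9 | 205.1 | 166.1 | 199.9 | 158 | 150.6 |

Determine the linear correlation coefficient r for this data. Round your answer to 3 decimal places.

0.341

n = 6, Σx = 97.2, Σy = 1086.6, Σx² = 1602.52, Σy² = 200067.2, Σxy = 17706.08
nΣxy − ΣxΣy = 106236.48 − 105617.52 = 618.96
nΣx² − (Σx)² = 9615.12 − 9447.84 = 167.28; nΣy² − (Σy)² = 1200403.2 − 1180699.56 = 19703.64
r = 618.96 / √(167.28 × 19703.64) = 618.96 / 1815.4958 ≈ 0.341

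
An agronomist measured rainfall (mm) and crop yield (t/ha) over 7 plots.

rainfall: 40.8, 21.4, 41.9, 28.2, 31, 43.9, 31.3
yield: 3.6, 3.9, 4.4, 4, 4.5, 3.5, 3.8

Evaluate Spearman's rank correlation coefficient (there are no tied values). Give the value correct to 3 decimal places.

-0.429

Rank rainfall: 5, 1, 6, 2, 3, 7, 4
Rank yield: 2, 4, 6, 5, 7, 1, 3
d = rank(rainfall) − rank(yield): 3, -3, 0, -3, -4, 6, 1; Σd² = 80
ρ = 1 − 6Σd² / [n(n²−1)] = 1 − 6×80 / (7×48) = 1 − 480/336 ≈ -0.429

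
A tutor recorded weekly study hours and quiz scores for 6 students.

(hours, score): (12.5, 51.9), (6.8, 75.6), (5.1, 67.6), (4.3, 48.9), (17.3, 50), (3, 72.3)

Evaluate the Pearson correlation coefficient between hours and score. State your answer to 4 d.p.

n = 6, Σx = 49, Σy = 366.3, Σx² = 555.28, Σy² = 23097.23, Σxy = 2799.76
nΣxy − ΣxΣy = 16798.56 − 17948.7 = -1150.14
nΣx² − (Σx)² = 3331.68 − 2401 = 930.68; nΣy² − (Σy)² = 138583.38 − 134175.69 = 4407.69
r = -1150.14 / √(930.68 × 4407.69) = -1150.14 / 2025.3762 ≈ -0.5679

-0.5679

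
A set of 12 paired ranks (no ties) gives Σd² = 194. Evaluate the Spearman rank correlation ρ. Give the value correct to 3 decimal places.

ρ = 1 − 6Σd² / [n(n²−1)] = 1 − 6×194 / (12×143)
  = 1 − 1164/1716 = 1 − 0.6783 ≈ 0.322

0.322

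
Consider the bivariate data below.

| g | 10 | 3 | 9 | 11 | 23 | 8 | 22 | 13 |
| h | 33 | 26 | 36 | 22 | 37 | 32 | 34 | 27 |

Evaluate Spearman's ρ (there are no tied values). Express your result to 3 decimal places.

Rank g: 4, 1, 3, 5, 8, 2, 7, 6
Rank h: 5, 2, 7, 1, 8, 4, 6, 3
d = rank(g) − rank(h): -1, -1, -4, 4, 0, -2, 1, 3; Σd² = 48
ρ = 1 − 6Σd² / [n(n²−1)] = 1 − 6×48 / (8×63) = 1 − 288/504 ≈ 0.429

0.429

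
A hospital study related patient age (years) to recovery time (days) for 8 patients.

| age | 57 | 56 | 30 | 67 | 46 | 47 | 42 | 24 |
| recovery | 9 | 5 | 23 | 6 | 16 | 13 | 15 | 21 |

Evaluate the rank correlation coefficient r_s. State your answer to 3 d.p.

-0.881

Rank age: 7, 6, 2, 8, 4, 5, 3, 1
Rank recovery: 3, 1, 8, 2, 6, 4, 5, 7
d = rank(age) − rank(recovery): 4, 5, -6, 6, -2, 1, -2, -6; Σd² = 158
ρ = 1 − 6Σd² / [n(n²−1)] = 1 − 6×158 / (8×63) = 1 − 948/504 ≈ -0.881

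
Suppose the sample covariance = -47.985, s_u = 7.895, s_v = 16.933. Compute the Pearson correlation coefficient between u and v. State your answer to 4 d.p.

-0.3589

r = Cov(u,v) / (s_u · s_v) = -47.985 / (7.895 × 16.933)
  = -47.985 / 133.6860 ≈ -0.3589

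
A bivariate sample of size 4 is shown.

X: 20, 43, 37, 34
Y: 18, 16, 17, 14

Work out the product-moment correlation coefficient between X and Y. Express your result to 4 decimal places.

-0.4906

n = 4, ΣX = 134, ΣY = 65, ΣX² = 4774, ΣY² = 1065, ΣXY = 2153
nΣXY − ΣXΣY = 8612 − 8710 = -98
nΣX² − (ΣX)² = 19096 − 17956 = 1140; nΣY² − (ΣY)² = 4260 − 4225 = 35
r = -98 / √(1140 × 35) = -98 / 199.7498 ≈ -0.4906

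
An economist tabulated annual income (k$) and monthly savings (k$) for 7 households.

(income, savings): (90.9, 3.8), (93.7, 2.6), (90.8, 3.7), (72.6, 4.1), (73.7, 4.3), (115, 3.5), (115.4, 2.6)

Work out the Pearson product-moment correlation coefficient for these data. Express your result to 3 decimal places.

n = 7, Σx = 652.1, Σy = 24.6, Σx² = 62531.75, Σy² = 89.2, Σxy = 2242.11
nΣxy − ΣxΣy = 15694.77 − 16041.66 = -346.89
nΣx² − (Σx)² = 437722.25 − 425234.41 = 12487.84; nΣy² − (Σy)² = 624.4 − 605.16 = 19.24
r = -346.89 / √(12487.84 × 19.24) = -346.89 / 490.1694 ≈ -0.708

-0.708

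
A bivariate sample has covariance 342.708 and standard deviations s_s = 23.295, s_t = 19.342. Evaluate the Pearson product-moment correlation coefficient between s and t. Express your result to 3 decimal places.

r = Cov(s,t) / (s_s · s_t) = 342.708 / (23.295 × 19.342)
  = 342.708 / 450.5719 ≈ 0.761

0.761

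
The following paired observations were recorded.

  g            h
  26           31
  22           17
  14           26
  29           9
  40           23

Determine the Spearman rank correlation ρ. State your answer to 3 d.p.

Rank g: 3, 2, 1, 4, 5
Rank h: 5, 2, 4, 1, 3
d = rank(g) − rank(h): -2, 0, -3, 3, 2; Σd² = 26
ρ = 1 − 6Σd² / [n(n²−1)] = 1 − 6×26 / (5×24) = 1 − 156/120 ≈ -0.300

-0.300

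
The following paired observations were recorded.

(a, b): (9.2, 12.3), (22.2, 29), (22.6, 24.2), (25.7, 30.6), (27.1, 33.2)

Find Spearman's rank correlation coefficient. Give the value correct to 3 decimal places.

Rank a: 1, 2, 3, 4, 5
Rank b: 1, 3, 2, 4, 5
d = rank(a) − rank(b): 0, -1, 1, 0, 0; Σd² = 2
ρ = 1 − 6Σd² / [n(n²−1)] = 1 − 6×2 / (5×24) = 1 − 12/120 ≈ 0.900

0.900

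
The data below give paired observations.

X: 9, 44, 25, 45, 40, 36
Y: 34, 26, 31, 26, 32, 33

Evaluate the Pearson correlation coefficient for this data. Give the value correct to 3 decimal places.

-0.713

n = 6, ΣX = 199, ΣY = 182, ΣX² = 7563, ΣY² = 5582, ΣXY = 5863
nΣXY − ΣXΣY = 35178 − 36218 = -1040
nΣX² − (ΣX)² = 45378 − 39601 = 5777; nΣY² − (ΣY)² = 33492 − 33124 = 368
r = -1040 / √(5777 × 368) = -1040 / 1458.0590 ≈ -0.713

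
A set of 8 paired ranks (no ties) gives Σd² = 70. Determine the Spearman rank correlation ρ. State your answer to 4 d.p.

0.1667

ρ = 1 − 6Σd² / [n(n²−1)] = 1 − 6×70 / (8×63)
  = 1 − 420/504 = 1 − 0.83333 ≈ 0.1667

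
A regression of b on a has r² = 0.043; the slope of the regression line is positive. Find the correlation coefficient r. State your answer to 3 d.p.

0.207

|r| = √0.043 = 0.207
The association is positive, so r = 0.207.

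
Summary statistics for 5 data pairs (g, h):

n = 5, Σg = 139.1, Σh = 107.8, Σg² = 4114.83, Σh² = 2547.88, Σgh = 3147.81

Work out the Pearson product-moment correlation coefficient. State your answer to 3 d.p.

r = (nΣgh − ΣgΣh) / √[(nΣg² − (Σg)²)(nΣh² − (Σh)²)]
Numerator: 5×3147.81 − 139.1×107.8 = 744.07
Denominator: √[(20574.15 − 19348.81)(12739.4 − 11620.84)] = √[1225.34 × 1118.56] = 1170.7332
r = 744.07 / 1170.7332 ≈ 0.636

0.636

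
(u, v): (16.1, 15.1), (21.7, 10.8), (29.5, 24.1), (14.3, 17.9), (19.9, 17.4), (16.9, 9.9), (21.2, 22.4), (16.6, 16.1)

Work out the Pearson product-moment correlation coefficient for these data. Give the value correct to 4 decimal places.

n = 8, Σu = 156.2, Σv = 133.7, Σu² = 3211.46, Σv² = 2407.61, Σuv = 2700.1
nΣuv − ΣuΣv = 21600.8 − 20883.94 = 716.86
nΣu² − (Σu)² = 25691.68 − 24398.44 = 1293.24; nΣv² − (Σv)² = 19260.88 − 17875.69 = 1385.19
r = 716.86 / √(1293.24 × 1385.19) = 716.86 / 1338.4256 ≈ 0.5356

0.5356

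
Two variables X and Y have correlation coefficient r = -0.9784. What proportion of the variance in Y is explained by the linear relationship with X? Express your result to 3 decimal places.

0.957

r² = (-0.9784)² = 0.957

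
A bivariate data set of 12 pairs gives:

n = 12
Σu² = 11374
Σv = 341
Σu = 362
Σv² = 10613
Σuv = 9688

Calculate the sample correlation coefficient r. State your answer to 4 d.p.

r = (nΣuv − ΣuΣv) / √[(nΣu² − (Σu)²)(nΣv² − (Σv)²)]
Numerator: 12×9688 − 362×341 = -7186
Denominator: √[(136488 − 131044)(127356 − 116281)] = √[5444 × 11075] = 7764.8117
r = -7186 / 7764.8117 ≈ -0.9255

-0.9255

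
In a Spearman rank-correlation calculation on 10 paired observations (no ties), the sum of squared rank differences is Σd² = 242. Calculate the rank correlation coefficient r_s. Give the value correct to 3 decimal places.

-0.467

ρ = 1 − 6Σd² / [n(n²−1)] = 1 − 6×242 / (10×99)
  = 1 − 1452/990 = 1 − 1.4667 ≈ -0.467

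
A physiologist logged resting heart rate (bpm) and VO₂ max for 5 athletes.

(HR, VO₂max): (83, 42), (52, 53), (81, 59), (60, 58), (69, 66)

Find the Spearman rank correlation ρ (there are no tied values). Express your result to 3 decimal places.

Rank HR: 5, 1, 4, 2, 3
Rank VO₂max: 1, 2, 4, 3, 5
d = rank(HR) − rank(VO₂max): 4, -1, 0, -1, -2; Σd² = 22
ρ = 1 − 6Σd² / [n(n²−1)] = 1 − 6×22 / (5×24) = 1 − 132/120 ≈ -0.100

-0.100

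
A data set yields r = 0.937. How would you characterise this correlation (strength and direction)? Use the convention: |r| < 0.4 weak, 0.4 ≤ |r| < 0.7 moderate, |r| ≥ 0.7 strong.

r = 0.937 > 0 so the relationship is positive.
|r| = 0.937, which falls in the strong range.

strong positive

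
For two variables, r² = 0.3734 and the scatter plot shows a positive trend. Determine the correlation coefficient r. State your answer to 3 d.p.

|r| = √0.3734 = 0.611
The association is positive, so r = 0.611.

0.611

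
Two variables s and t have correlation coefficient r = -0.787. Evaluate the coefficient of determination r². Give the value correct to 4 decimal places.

0.6194

r² = (-0.787)² = 0.6194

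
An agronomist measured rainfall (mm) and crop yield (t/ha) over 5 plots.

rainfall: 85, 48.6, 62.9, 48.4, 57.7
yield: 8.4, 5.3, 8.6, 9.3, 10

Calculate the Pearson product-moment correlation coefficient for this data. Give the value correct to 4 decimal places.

n = 5, Σx = 302.6, Σy = 41.6, Σx² = 19215.22, Σy² = 359.1, Σxy = 2539.64
nΣxy − ΣxΣy = 12698.2 − 12588.16 = 110.04
nΣx² − (Σx)² = 96076.1 − 91566.76 = 4509.34; nΣy² − (Σy)² = 1795.5 − 1730.56 = 64.94
r = 110.04 / √(4509.34 × 64.94) = 110.04 / 541.1437 ≈ 0.2033

0.2033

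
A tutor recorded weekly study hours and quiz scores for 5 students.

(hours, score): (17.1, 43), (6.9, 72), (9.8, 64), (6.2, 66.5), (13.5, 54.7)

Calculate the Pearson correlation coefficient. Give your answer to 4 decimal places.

-0.9658

n = 5, Σx = 53.5, Σy = 300.2, Σx² = 656.75, Σy² = 18543.34, Σxy = 3010.05
nΣxy − ΣxΣy = 15050.25 − 16060.7 = -1010.45
nΣx² − (Σx)² = 3283.75 − 2862.25 = 421.5; nΣy² − (Σy)² = 92716.7 − 90120.04 = 2596.66
r = -1010.45 / √(421.5 × 2596.66) = -1010.45 / 1046.1798 ≈ -0.9658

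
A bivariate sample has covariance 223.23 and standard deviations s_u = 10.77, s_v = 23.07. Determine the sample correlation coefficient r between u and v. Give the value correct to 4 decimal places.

0.8984

r = Cov(u,v) / (s_u · s_v) = 223.23 / (10.77 × 23.07)
  = 223.23 / 248.4639 ≈ 0.8984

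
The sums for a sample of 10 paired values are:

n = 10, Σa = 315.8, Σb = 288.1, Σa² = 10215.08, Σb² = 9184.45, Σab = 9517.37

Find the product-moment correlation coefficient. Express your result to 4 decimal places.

0.9059

r = (nΣab − ΣaΣb) / √[(nΣa² − (Σa)²)(nΣb² − (Σb)²)]
Numerator: 10×9517.37 − 315.8×288.1 = 4191.72
Denominator: √[(102150.8 − 99729.64)(91844.5 − 83001.61)] = √[2421.16 × 8842.89] = 4627.0997
r = 4191.72 / 4627.0997 ≈ 0.9059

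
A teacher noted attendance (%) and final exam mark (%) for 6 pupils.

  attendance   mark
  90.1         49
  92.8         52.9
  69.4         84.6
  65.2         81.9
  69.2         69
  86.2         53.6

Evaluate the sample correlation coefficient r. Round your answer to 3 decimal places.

-0.932

n = 6, Σx = 472.9, Σy = 391, Σx² = 38016.33, Σy² = 26698.14, Σxy = 29930.26
nΣxy − ΣxΣy = 179581.56 − 184903.9 = -5322.34
nΣx² − (Σx)² = 228097.98 − 223634.41 = 4463.57; nΣy² − (Σy)² = 160188.84 − 152881 = 7307.84
r = -5322.34 / √(4463.57 × 7307.84) = -5322.34 / 5711.3094 ≈ -0.932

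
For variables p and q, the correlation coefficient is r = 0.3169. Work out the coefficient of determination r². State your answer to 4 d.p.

r² = (0.3169)² = 0.1004

0.1004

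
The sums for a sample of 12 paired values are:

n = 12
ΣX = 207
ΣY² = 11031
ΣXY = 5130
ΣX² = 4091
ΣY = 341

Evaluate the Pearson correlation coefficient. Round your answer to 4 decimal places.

-0.9006

r = (nΣXY − ΣXΣY) / √[(nΣX² − (ΣX)²)(nΣY² − (ΣY)²)]
Numerator: 12×5130 − 207×341 = -9027
Denominator: √[(49092 − 42849)(132372 − 116281)] = √[6243 × 16091] = 10022.7797
r = -9027 / 10022.7797 ≈ -0.9006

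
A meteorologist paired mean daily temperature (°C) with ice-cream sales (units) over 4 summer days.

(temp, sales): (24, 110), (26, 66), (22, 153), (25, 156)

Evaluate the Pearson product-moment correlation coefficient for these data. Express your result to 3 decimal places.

n = 4, Σx = 97, Σy = 485, Σx² = 2361, Σy² = 64201, Σxy = 11622
nΣxy − ΣxΣy = 46488 − 47045 = -557
nΣx² − (Σx)² = 9444 − 9409 = 35; nΣy² − (Σy)² = 256804 − 235225 = 21579
r = -557 / √(35 × 21579) = -557 / 869.0598 ≈ -0.641

-0.641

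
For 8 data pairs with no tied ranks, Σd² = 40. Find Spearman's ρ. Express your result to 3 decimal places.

ρ = 1 − 6Σd² / [n(n²−1)] = 1 − 6×40 / (8×63)
  = 1 − 240/504 = 1 − 0.4762 ≈ 0.524

0.524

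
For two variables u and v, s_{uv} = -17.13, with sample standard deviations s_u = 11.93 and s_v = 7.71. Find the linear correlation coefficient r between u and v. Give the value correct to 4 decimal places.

r = Cov(u,v) / (s_u · s_v) = -17.13 / (11.93 × 7.71)
  = -17.13 / 91.9803 ≈ -0.1862

-0.1862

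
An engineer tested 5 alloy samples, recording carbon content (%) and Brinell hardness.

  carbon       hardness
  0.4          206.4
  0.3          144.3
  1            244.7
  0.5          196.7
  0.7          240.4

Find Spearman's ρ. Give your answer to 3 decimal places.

0.900

Rank carbon: 2, 1, 5, 3, 4
Rank hardness: 3, 1, 5, 2, 4
d = rank(carbon) − rank(hardness): -1, 0, 0, 1, 0; Σd² = 2
ρ = 1 − 6Σd² / [n(n²−1)] = 1 − 6×2 / (5×24) = 1 − 12/120 ≈ 0.900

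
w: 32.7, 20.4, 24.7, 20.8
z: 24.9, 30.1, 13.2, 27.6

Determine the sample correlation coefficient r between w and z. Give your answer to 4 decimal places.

-0.2585

n = 4, Σw = 98.6, Σz = 95.8, Σw² = 2528.18, Σz² = 2462.02, Σwz = 2328.39
nΣwz − ΣwΣz = 9313.56 − 9445.88 = -132.32
nΣw² − (Σw)² = 10112.72 − 9721.96 = 390.76; nΣz² − (Σz)² = 9848.08 − 9177.64 = 670.44
r = -132.32 / √(390.76 × 670.44) = -132.32 / 511.8409 ≈ -0.2585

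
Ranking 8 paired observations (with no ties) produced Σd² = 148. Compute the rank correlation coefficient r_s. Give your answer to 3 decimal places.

ρ = 1 − 6Σd² / [n(n²−1)] = 1 − 6×148 / (8×63)
  = 1 − 888/504 = 1 − 1.7619 ≈ -0.762

-0.762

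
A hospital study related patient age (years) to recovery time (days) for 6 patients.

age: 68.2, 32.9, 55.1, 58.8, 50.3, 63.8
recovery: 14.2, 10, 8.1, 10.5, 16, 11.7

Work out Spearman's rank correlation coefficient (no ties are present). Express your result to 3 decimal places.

Rank age: 6, 1, 3, 4, 2, 5
Rank recovery: 5, 2, 1, 3, 6, 4
d = rank(age) − rank(recovery): 1, -1, 2, 1, -4, 1; Σd² = 24
ρ = 1 − 6Σd² / [n(n²−1)] = 1 − 6×24 / (6×35) = 1 − 144/210 ≈ 0.314

0.314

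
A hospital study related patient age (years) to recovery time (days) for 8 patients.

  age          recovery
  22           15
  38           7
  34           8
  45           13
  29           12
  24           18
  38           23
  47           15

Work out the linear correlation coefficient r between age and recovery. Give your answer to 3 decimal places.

-0.094

n = 8, Σx = 277, Σy = 111, Σx² = 10179, Σy² = 1729, Σxy = 3812
nΣxy − ΣxΣy = 30496 − 30747 = -251
nΣx² − (Σx)² = 81432 − 76729 = 4703; nΣy² − (Σy)² = 13832 − 12321 = 1511
r = -251 / √(4703 × 1511) = -251 / 2665.7519 ≈ -0.094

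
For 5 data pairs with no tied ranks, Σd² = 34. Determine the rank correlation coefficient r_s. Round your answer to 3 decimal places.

ρ = 1 − 6Σd² / [n(n²−1)] = 1 − 6×34 / (5×24)
  = 1 − 204/120 = 1 − 1.7000 ≈ -0.700

-0.700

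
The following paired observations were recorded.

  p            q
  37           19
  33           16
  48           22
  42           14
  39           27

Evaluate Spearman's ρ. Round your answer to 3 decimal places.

0.200

Rank p: 2, 1, 5, 4, 3
Rank q: 3, 2, 4, 1, 5
d = rank(p) − rank(q): -1, -1, 1, 3, -2; Σd² = 16
ρ = 1 − 6Σd² / [n(n²−1)] = 1 − 6×16 / (5×24) = 1 − 96/120 ≈ 0.200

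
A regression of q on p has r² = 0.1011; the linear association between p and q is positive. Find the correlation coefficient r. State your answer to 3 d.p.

|r| = √0.1011 = 0.318
The association is positive, so r = 0.318.

0.318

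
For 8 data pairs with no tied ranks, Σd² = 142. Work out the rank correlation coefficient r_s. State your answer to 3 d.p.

-0.690

ρ = 1 − 6Σd² / [n(n²−1)] = 1 − 6×142 / (8×63)
  = 1 − 852/504 = 1 − 1.6905 ≈ -0.690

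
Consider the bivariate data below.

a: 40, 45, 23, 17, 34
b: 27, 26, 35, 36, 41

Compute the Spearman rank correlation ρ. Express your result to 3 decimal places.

-0.700

Rank a: 4, 5, 2, 1, 3
Rank b: 2, 1, 3, 4, 5
d = rank(a) − rank(b): 2, 4, -1, -3, -2; Σd² = 34
ρ = 1 − 6Σd² / [n(n²−1)] = 1 − 6×34 / (5×24) = 1 − 204/120 ≈ -0.700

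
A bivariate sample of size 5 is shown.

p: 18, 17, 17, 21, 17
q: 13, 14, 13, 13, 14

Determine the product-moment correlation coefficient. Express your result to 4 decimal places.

-0.5270

n = 5, Σp = 90, Σq = 67, Σp² = 1632, Σq² = 899, Σpq = 1204
nΣpq − ΣpΣq = 6020 − 6030 = -10
nΣp² − (Σp)² = 8160 − 8100 = 60; nΣq² − (Σq)² = 4495 − 4489 = 6
r = -10 / √(60 × 6) = -10 / 18.9737 ≈ -0.5270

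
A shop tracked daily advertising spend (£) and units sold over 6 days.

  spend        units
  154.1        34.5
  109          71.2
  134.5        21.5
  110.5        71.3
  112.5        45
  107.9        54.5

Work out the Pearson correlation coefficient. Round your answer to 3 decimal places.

-0.738

n = 6, Σx = 728.5, Σy = 298, Σx² = 90226.97, Σy² = 16800.88, Σxy = 34790.7
nΣxy − ΣxΣy = 208744.2 − 217093 = -8348.8
nΣx² − (Σx)² = 541361.82 − 530712.25 = 10649.57; nΣy² − (Σy)² = 100805.28 − 88804 = 12001.28
r = -8348.8 / √(10649.57 × 12001.28) = -8348.8 / 11305.2409 ≈ -0.738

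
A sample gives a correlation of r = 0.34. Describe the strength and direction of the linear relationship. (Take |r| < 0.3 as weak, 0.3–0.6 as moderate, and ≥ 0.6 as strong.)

r = 0.34 > 0 so the relationship is positive.
|r| = 0.34, which falls in the moderate range.

moderate positive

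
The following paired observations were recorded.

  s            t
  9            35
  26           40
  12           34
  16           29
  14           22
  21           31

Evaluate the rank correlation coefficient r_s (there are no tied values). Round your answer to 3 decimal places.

0.086

Rank s: 1, 6, 2, 4, 3, 5
Rank t: 5, 6, 4, 2, 1, 3
d = rank(s) − rank(t): -4, 0, -2, 2, 2, 2; Σd² = 32
ρ = 1 − 6Σd² / [n(n²−1)] = 1 − 6×32 / (6×35) = 1 − 192/210 ≈ 0.086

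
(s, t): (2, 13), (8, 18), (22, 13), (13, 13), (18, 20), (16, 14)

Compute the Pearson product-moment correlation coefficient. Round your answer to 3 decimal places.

n = 6, Σs = 79, Σt = 91, Σs² = 1301, Σt² = 1427, Σst = 1209
nΣst − ΣsΣt = 7254 − 7189 = 65
nΣs² − (Σs)² = 7806 − 6241 = 1565; nΣt² − (Σt)² = 8562 − 8281 = 281
r = 65 / √(1565 × 281) = 65 / 663.1478 ≈ 0.098

0.098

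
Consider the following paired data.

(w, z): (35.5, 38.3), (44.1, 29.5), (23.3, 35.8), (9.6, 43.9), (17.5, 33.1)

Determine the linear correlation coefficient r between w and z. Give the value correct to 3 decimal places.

-0.665

n = 5, Σw = 130, Σz = 180.6, Σw² = 4146.36, Σz² = 6641.6, Σwz = 4495.43
nΣwz − ΣwΣz = 22477.15 − 23478 = -1000.85
nΣw² − (Σw)² = 20731.8 − 16900 = 3831.8; nΣz² − (Σz)² = 33208 − 32616.36 = 591.64
r = -1000.85 / √(3831.8 × 591.64) = -1000.85 / 1505.6713 ≈ -0.665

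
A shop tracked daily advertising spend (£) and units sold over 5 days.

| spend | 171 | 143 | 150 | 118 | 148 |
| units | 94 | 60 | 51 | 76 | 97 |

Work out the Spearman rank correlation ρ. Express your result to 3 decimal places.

0.100

Rank spend: 5, 2, 4, 1, 3
Rank units: 4, 2, 1, 3, 5
d = rank(spend) − rank(units): 1, 0, 3, -2, -2; Σd² = 18
ρ = 1 − 6Σd² / [n(n²−1)] = 1 − 6×18 / (5×24) = 1 − 108/120 ≈ 0.100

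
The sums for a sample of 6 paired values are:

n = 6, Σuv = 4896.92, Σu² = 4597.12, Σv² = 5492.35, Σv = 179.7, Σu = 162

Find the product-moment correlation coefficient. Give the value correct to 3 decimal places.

0.287

r = (nΣuv − ΣuΣv) / √[(nΣu² − (Σu)²)(nΣv² − (Σv)²)]
Numerator: 6×4896.92 − 162×179.7 = 270.12
Denominator: √[(27582.72 − 26244)(32954.1 − 32292.09)] = √[1338.72 × 662.01] = 941.4064
r = 270.12 / 941.4064 ≈ 0.287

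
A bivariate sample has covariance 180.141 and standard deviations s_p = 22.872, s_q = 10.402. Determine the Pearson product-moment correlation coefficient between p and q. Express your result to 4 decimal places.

0.7572

r = Cov(p,q) / (s_p · s_q) = 180.141 / (22.872 × 10.402)
  = 180.141 / 237.9145 ≈ 0.7572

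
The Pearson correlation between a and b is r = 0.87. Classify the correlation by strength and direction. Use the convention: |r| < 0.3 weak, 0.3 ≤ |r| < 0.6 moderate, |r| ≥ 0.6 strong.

r = 0.87 > 0 so the relationship is positive.
|r| = 0.87, which falls in the strong range.

strong positive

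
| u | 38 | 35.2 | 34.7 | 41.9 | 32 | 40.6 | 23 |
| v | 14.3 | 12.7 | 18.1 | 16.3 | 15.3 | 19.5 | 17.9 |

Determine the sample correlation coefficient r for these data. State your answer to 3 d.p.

-0.061

n = 7, Σu = 245.4, Σv = 114.1, Σu² = 8844.1, Σv² = 1893.83, Σuv = 3994.48
nΣuv − ΣuΣv = 27961.36 − 28000.14 = -38.78
nΣu² − (Σu)² = 61908.7 − 60221.16 = 1687.54; nΣv² − (Σv)² = 13256.81 − 13018.81 = 238
r = -38.78 / √(1687.54 × 238) = -38.78 / 633.7464 ≈ -0.061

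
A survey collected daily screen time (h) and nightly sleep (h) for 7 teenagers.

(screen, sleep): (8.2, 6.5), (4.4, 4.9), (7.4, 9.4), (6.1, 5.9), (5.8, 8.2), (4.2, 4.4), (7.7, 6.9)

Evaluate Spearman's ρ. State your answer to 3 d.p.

Rank screen: 7, 2, 5, 4, 3, 1, 6
Rank sleep: 4, 2, 7, 3, 6, 1, 5
d = rank(screen) − rank(sleep): 3, 0, -2, 1, -3, 0, 1; Σd² = 24
ρ = 1 − 6Σd² / [n(n²−1)] = 1 − 6×24 / (7×48) = 1 − 144/336 ≈ 0.571

0.571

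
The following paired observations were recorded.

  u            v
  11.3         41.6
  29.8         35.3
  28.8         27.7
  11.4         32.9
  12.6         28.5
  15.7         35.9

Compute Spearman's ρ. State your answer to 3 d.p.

Rank u: 1, 6, 5, 2, 3, 4
Rank v: 6, 4, 1, 3, 2, 5
d = rank(u) − rank(v): -5, 2, 4, -1, 1, -1; Σd² = 48
ρ = 1 − 6Σd² / [n(n²−1)] = 1 − 6×48 / (6×35) = 1 − 288/210 ≈ -0.371

-0.371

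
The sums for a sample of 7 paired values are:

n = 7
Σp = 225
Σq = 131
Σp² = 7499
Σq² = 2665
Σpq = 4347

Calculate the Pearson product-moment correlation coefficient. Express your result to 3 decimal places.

0.571

r = (nΣpq − ΣpΣq) / √[(nΣp² − (Σp)²)(nΣq² − (Σq)²)]
Numerator: 7×4347 − 225×131 = 954
Denominator: √[(52493 − 50625)(18655 − 17161)] = √[1868 × 1494] = 1670.5664
r = 954 / 1670.5664 ≈ 0.571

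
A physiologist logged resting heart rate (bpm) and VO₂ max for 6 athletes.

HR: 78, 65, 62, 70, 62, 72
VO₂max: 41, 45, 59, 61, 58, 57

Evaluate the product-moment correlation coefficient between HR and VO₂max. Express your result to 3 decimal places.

-0.494

n = 6, Σx = 409, Σy = 321, Σx² = 28081, Σy² = 17521, Σxy = 21751
nΣxy − ΣxΣy = 130506 − 131289 = -783
nΣx² − (Σx)² = 168486 − 167281 = 1205; nΣy² − (Σy)² = 105126 − 103041 = 2085
r = -783 / √(1205 × 2085) = -783 / 1585.0631 ≈ -0.494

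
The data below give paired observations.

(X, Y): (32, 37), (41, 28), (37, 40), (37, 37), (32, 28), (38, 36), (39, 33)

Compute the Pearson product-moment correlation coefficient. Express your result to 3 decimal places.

n = 7, ΣX = 256, ΣY = 239, ΣX² = 9432, ΣY² = 8291, ΣXY = 8732
nΣXY − ΣXΣY = 61124 − 61184 = -60
nΣX² − (ΣX)² = 66024 − 65536 = 488; nΣY² − (ΣY)² = 58037 − 57121 = 916
r = -60 / √(488 × 916) = -60 / 668.5866 ≈ -0.090

-0.090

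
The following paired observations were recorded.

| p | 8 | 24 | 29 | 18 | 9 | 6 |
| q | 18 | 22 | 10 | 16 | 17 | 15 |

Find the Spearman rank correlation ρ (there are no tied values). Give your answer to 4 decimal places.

-0.0857

Rank p: 2, 5, 6, 4, 3, 1
Rank q: 5, 6, 1, 3, 4, 2
d = rank(p) − rank(q): -3, -1, 5, 1, -1, -1; Σd² = 38
ρ = 1 − 6Σd² / [n(n²−1)] = 1 − 6×38 / (6×35) = 1 − 228/210 ≈ -0.0857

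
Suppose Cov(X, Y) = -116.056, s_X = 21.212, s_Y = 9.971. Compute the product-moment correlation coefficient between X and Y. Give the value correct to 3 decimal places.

-0.549

r = Cov(X,Y) / (s_X · s_Y) = -116.056 / (21.212 × 9.971)
  = -116.056 / 211.5049 ≈ -0.549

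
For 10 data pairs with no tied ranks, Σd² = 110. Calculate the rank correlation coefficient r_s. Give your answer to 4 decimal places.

0.3333

ρ = 1 − 6Σd² / [n(n²−1)] = 1 − 6×110 / (10×99)
  = 1 − 660/990 = 1 − 0.66667 ≈ 0.3333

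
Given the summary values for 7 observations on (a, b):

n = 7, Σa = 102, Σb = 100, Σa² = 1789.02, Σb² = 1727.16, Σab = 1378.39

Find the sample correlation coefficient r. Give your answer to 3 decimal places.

r = (nΣab − ΣaΣb) / √[(nΣa² − (Σa)²)(nΣb² − (Σb)²)]
Numerator: 7×1378.39 − 102×100 = -551.27
Denominator: √[(12523.14 − 10404)(12090.12 − 10000)] = √[2119.14 × 2090.12] = 2104.5800
r = -551.27 / 2104.5800 ≈ -0.262

-0.262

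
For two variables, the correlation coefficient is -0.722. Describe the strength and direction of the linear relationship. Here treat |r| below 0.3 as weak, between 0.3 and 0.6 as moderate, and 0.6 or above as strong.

strong negative

r = -0.722 < 0 so the relationship is negative.
|r| = 0.722, which falls in the strong range.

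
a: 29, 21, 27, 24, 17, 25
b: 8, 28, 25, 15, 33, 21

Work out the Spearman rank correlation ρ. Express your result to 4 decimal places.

-0.7714

Rank a: 6, 2, 5, 3, 1, 4
Rank b: 1, 5, 4, 2, 6, 3
d = rank(a) − rank(b): 5, -3, 1, 1, -5, 1; Σd² = 62
ρ = 1 − 6Σd² / [n(n²−1)] = 1 − 6×62 / (6×35) = 1 − 372/210 ≈ -0.7714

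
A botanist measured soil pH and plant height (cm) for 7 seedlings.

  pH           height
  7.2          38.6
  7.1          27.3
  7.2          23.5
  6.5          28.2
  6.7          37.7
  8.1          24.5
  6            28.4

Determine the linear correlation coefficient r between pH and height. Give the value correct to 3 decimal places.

-0.240

n = 7, Σx = 48.8, Σy = 208.2, Σx² = 342.84, Σy² = 6410.84, Σxy = 1445.69
nΣxy − ΣxΣy = 10119.83 − 10160.16 = -40.33
nΣx² − (Σx)² = 2399.88 − 2381.44 = 18.44; nΣy² − (Σy)² = 44875.88 − 43347.24 = 1528.64
r = -40.33 / √(18.44 × 1528.64) = -40.33 / 167.8932 ≈ -0.240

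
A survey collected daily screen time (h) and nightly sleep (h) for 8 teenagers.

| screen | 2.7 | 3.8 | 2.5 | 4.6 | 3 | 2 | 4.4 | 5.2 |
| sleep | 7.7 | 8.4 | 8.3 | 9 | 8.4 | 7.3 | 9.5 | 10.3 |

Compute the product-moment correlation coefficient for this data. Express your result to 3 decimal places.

n = 8, Σx = 28.2, Σy = 68.9, Σx² = 108.54, Σy² = 599.93, Σxy = 250.02
nΣxy − ΣxΣy = 2000.16 − 1942.98 = 57.18
nΣx² − (Σx)² = 868.32 − 795.24 = 73.08; nΣy² − (Σy)² = 4799.44 − 4747.21 = 52.23
r = 57.18 / √(73.08 × 52.23) = 57.18 / 61.7816 ≈ 0.926

0.926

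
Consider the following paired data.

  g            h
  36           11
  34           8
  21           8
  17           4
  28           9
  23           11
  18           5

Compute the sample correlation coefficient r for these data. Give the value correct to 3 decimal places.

0.675

n = 7, Σg = 177, Σh = 56, Σg² = 4819, Σh² = 492, Σgh = 1499
nΣgh − ΣgΣh = 10493 − 9912 = 581
nΣg² − (Σg)² = 33733 − 31329 = 2404; nΣh² − (Σh)² = 3444 − 3136 = 308
r = 581 / √(2404 × 308) = 581 / 860.4836 ≈ 0.675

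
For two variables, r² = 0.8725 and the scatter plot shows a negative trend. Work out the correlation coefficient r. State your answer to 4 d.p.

-0.9341

|r| = √0.8725 = 0.9341
The association is negative, so r = −0.9341.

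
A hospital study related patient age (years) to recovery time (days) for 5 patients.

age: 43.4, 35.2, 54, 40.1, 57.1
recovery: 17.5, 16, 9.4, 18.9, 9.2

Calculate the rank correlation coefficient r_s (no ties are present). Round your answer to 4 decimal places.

-0.7000

Rank age: 3, 1, 4, 2, 5
Rank recovery: 4, 3, 2, 5, 1
d = rank(age) − rank(recovery): -1, -2, 2, -3, 4; Σd² = 34
ρ = 1 − 6Σd² / [n(n²−1)] = 1 − 6×34 / (5×24) = 1 − 204/120 ≈ -0.7000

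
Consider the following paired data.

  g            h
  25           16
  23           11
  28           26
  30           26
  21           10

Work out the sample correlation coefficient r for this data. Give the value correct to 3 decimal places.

n = 5, Σg = 127, Σh = 89, Σg² = 3279, Σh² = 1829, Σgh = 2371
nΣgh − ΣgΣh = 11855 − 11303 = 552
nΣg² − (Σg)² = 16395 − 16129 = 266; nΣh² − (Σh)² = 9145 − 7921 = 1224
r = 552 / √(266 × 1224) = 552 / 570.5997 ≈ 0.967

0.967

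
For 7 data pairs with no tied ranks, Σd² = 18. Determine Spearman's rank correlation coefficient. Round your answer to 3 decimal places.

0.679

ρ = 1 − 6Σd² / [n(n²−1)] = 1 − 6×18 / (7×48)
  = 1 − 108/336 = 1 − 0.3214 ≈ 0.679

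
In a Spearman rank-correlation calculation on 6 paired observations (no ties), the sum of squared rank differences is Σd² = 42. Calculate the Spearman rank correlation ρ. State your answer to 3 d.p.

-0.200

ρ = 1 − 6Σd² / [n(n²−1)] = 1 − 6×42 / (6×35)
  = 1 − 252/210 = 1 − 1.2000 ≈ -0.200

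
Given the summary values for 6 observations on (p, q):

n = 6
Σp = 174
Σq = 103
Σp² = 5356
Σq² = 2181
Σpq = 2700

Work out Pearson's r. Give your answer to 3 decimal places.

-0.802

r = (nΣpq − ΣpΣq) / √[(nΣp² − (Σp)²)(nΣq² − (Σq)²)]
Numerator: 6×2700 − 174×103 = -1722
Denominator: √[(32136 − 30276)(13086 − 10609)] = √[1860 × 2477] = 2146.4436
r = -1722 / 2146.4436 ≈ -0.802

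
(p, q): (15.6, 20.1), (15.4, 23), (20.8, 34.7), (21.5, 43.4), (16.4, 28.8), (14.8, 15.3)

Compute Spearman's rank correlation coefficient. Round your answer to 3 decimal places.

0.943

Rank p: 3, 2, 5, 6, 4, 1
Rank q: 2, 3, 5, 6, 4, 1
d = rank(p) − rank(q): 1, -1, 0, 0, 0, 0; Σd² = 2
ρ = 1 − 6Σd² / [n(n²−1)] = 1 − 6×2 / (6×35) = 1 − 12/210 ≈ 0.943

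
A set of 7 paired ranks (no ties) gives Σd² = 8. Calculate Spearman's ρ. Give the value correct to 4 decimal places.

0.8571

ρ = 1 − 6Σd² / [n(n²−1)] = 1 − 6×8 / (7×48)
  = 1 − 48/336 = 1 − 0.14286 ≈ 0.8571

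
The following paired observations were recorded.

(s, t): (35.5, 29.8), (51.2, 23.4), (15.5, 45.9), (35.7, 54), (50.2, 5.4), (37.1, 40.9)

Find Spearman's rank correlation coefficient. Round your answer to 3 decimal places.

Rank s: 2, 6, 1, 3, 5, 4
Rank t: 3, 2, 5, 6, 1, 4
d = rank(s) − rank(t): -1, 4, -4, -3, 4, 0; Σd² = 58
ρ = 1 − 6Σd² / [n(n²−1)] = 1 − 6×58 / (6×35) = 1 − 348/210 ≈ -0.657

-0.657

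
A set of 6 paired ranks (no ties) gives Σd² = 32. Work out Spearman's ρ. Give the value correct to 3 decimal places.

0.086

ρ = 1 − 6Σd² / [n(n²−1)] = 1 − 6×32 / (6×35)
  = 1 − 192/210 = 1 − 0.9143 ≈ 0.086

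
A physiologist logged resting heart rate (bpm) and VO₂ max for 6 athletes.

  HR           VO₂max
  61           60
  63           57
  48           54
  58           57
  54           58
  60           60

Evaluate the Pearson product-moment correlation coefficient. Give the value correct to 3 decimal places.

0.705

n = 6, Σx = 344, Σy = 346, Σx² = 19874, Σy² = 19978, Σxy = 19881
nΣxy − ΣxΣy = 119286 − 119024 = 262
nΣx² − (Σx)² = 119244 − 118336 = 908; nΣy² − (Σy)² = 119868 − 119716 = 152
r = 262 / √(908 × 152) = 262 / 371.5050 ≈ 0.705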